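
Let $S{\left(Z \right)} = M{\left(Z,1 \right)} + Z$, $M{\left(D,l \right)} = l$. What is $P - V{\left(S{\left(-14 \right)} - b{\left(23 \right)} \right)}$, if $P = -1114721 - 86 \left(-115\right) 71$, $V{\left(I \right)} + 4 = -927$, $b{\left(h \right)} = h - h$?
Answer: $-411600$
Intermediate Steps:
$b{\left(h \right)} = 0$
$S{\left(Z \right)} = 1 + Z$
$V{\left(I \right)} = -931$ ($V{\left(I \right)} = -4 - 927 = -931$)
$P = -412531$ ($P = -1114721 - \left(-9890\right) 71 = -1114721 - -702190 = -1114721 + 702190 = -412531$)
$P - V{\left(S{\left(-14 \right)} - b{\left(23 \right)} \right)} = -412531 - -931 = -412531 + 931 = -411600$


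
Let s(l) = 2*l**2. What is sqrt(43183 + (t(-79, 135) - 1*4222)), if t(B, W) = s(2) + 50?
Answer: sqrt(39019) ≈ 197.53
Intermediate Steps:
t(B, W) = 58 (t(B, W) = 2*2**2 + 50 = 2*4 + 50 = 8 + 50 = 58)
sqrt(43183 + (t(-79, 135) - 1*4222)) = sqrt(43183 + (58 - 1*4222)) = sqrt(43183 + (58 - 4222)) = sqrt(43183 - 4164) = sqrt(39019)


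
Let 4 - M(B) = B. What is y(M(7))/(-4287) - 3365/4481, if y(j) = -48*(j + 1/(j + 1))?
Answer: -5059521/6403349 ≈ -0.79014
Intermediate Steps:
M(B) = 4 - B
y(j) = -48*j - 48/(1 + j) (y(j) = -48*(j + 1/(1 + j)) = -48*j - 48/(1 + j))
y(M(7))/(-4287) - 3365/4481 = (48*(-1 - (4 - 1*7) - (4 - 1*7)²)/(1 + (4 - 1*7)))/(-4287) - 3365/4481 = (48*(-1 - (4 - 7) - (4 - 7)²)/(1 + (4 - 7)))*(-1/4287) - 3365*1/4481 = (48*(-1 - 1*(-3) - 1*(-3)²)/(1 - 3))*(-1/4287) - 3365/4481 = (48*(-1 + 3 - 1*9)/(-2))*(-1/4287) - 3365/4481 = (48*(-½)*(-1 + 3 - 9))*(-1/4287) - 3365/4481 = (48*(-½)*(-7))*(-1/4287) - 3365/4481 = 168*(-1/4287) - 3365/4481 = -56/1429 - 3365/4481 = -5059521/6403349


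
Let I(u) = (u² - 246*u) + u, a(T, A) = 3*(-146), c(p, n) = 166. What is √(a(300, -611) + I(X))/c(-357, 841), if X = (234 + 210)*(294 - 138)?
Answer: √4780531578/166 ≈ 416.51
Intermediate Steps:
a(T, A) = -438
X = 69264 (X = 444*156 = 69264)
I(u) = u² - 245*u
√(a(300, -611) + I(X))/c(-357, 841) = √(-438 + 69264*(-245 + 69264))/166 = √(-438 + 69264*69019)*(1/166) = √(-438 + 4780532016)*(1/166) = √4780531578*(1/166) = √4780531578/166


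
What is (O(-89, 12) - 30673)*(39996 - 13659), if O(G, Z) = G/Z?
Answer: -3232120535/4 ≈ -8.0803e+8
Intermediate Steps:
(O(-89, 12) - 30673)*(39996 - 13659) = (-89/12 - 30673)*(39996 - 13659) = (-89*1/12 - 30673)*26337 = (-89/12 - 30673)*26337 = -368165/12*26337 = -3232120535/4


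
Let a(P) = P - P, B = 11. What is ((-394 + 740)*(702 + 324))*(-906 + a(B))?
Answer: -321626376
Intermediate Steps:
a(P) = 0
((-394 + 740)*(702 + 324))*(-906 + a(B)) = ((-394 + 740)*(702 + 324))*(-906 + 0) = (346*1026)*(-906) = 354996*(-906) = -321626376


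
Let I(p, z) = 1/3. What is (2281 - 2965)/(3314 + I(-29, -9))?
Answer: -2052/9943 ≈ -0.20638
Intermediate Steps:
I(p, z) = ⅓
(2281 - 2965)/(3314 + I(-29, -9)) = (2281 - 2965)/(3314 + ⅓) = -684/9943/3 = -684*3/9943 = -2052/9943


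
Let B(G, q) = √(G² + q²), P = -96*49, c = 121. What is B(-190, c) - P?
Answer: 4704 + √50741 ≈ 4929.3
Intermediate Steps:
P = -4704
B(-190, c) - P = √((-190)² + 121²) - 1*(-4704) = √(36100 + 14641) + 4704 = √50741 + 4704 = 4704 + √50741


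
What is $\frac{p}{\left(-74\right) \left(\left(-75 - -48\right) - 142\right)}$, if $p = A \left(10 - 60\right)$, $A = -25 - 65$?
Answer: $\frac{2250}{6253} \approx 0.35983$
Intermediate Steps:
$A = -90$
$p = 4500$ ($p = - 90 \left(10 - 60\right) = \left(-90\right) \left(-50\right) = 4500$)
$\frac{p}{\left(-74\right) \left(\left(-75 - -48\right) - 142\right)} = \frac{4500}{\left(-74\right) \left(\left(-75 - -48\right) - 142\right)} = \frac{4500}{\left(-74\right) \left(\left(-75 + 48\right) - 142\right)} = \frac{4500}{\left(-74\right) \left(-27 - 142\right)} = \frac{4500}{\left(-74\right) \left(-169\right)} = \frac{4500}{12506} = 4500 \cdot \frac{1}{12506} = \frac{2250}{6253}$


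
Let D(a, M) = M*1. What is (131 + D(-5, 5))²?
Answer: 18496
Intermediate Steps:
D(a, M) = M
(131 + D(-5, 5))² = (131 + 5)² = 136² = 18496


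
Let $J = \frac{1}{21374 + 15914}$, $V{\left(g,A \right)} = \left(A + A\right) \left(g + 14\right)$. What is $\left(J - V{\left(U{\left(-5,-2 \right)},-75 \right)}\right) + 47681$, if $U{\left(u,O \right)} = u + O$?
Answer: $\frac{1817081529}{37288} \approx 48731.0$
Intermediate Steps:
$U{\left(u,O \right)} = O + u$
$V{\left(g,A \right)} = 2 A \left(14 + g\right)$
$J = \frac{1}{37288} \approx 2.6818 \cdot 10^{-5}$
$\left(J - V{\left(U{\left(-5,-2 \right)},-75 \right)}\right) + 47681 = \left(\frac{1}{37288} - 2 \left(-75\right) \left(14 - 7\right)\right) + 47681 = \left(\frac{1}{37288} - 2 \left(-75\right) 7\right) + 47681 = \left(\frac{1}{37288} - -1050\right) + 47681 = \left(\frac{1}{37288} + 1050\right) + 47681 = \frac{39152401}{37288} + 47681 = \frac{1817081529}{37288}$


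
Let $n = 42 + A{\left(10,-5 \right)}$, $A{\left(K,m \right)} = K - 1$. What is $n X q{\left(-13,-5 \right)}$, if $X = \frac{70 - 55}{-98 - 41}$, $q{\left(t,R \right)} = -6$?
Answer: $\frac{4590}{139} \approx 33.022$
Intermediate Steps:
$A{\left(K,m \right)} = -1 + K$
$X = - \frac{15}{139}$ ($X = \frac{15}{-139} = 15 \left(- \frac{1}{139}\right) = - \frac{15}{139} \approx -0.10791$)
$n = 51$ ($n = 42 + \left(-1 + 10\right) = 42 + 9 = 51$)
$n X q{\left(-13,-5 \right)} = 51 \left(- \frac{15}{139}\right) \left(-6\right) = \left(- \frac{765}{139}\right) \left(-6\right) = \frac{4590}{139}$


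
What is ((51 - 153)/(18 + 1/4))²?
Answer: 166464/5329 ≈ 31.237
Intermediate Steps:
((51 - 153)/(18 + 1/4))² = (-102/(18 + ¼))² = (-102/73/4)² = (-102*4/73)² = (-408/73)² = 166464/5329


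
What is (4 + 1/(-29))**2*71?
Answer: 938975/841 ≈ 1116.5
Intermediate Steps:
(4 + 1/(-29))**2*71 = (4 - 1/29)**2*71 = (115/29)**2*71 = (13225/841)*71 = 938975/841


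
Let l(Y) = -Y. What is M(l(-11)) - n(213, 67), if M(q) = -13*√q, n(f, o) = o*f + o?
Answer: -14338 - 13*√11 ≈ -14381.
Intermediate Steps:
n(f, o) = o + f*o (n(f, o) = f*o + o = o + f*o)
M(l(-11)) - n(213, 67) = -13*√11 - 67*(1 + 213) = -13*√11 - 67*214 = -13*√11 - 1*14338 = -13*√11 - 14338 = -14338 - 13*√11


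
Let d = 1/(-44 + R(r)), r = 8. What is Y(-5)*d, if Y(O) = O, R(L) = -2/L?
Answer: 20/177 ≈ 0.11299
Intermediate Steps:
d = -4/177 (d = 1/(-44 - 2/8) = 1/(-44 - 2*⅛) = 1/(-44 - ¼) = 1/(-177/4) = -4/177 ≈ -0.022599)
Y(-5)*d = -5*(-4/177) = 20/177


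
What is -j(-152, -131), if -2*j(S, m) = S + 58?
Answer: -47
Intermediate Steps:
j(S, m) = -29 - S/2 (j(S, m) = -(S + 58)/2 = -(58 + S)/2 = -29 - S/2)
-j(-152, -131) = -(-29 - 1/2*(-152)) = -(-29 + 76) = -1*47 = -47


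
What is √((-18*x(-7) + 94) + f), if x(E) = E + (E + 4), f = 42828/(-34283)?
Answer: √320570528062/34283 ≈ 16.515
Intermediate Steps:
f = -42828/34283 (f = 42828*(-1/34283) = -42828/34283 ≈ -1.2492)
x(E) = 4 + 2*E (x(E) = E + (4 + E) = 4 + 2*E)
√((-18*x(-7) + 94) + f) = √((-18*(4 + 2*(-7)) + 94) - 42828/34283) = √((-18*(4 - 14) + 94) - 42828/34283) = √((-18*(-10) + 94) - 42828/34283) = √((180 + 94) - 42828/34283) = √(274 - 42828/34283) = √(9350714/34283) = √320570528062/34283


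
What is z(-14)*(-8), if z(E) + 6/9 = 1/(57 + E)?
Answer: 664/129 ≈ 5.1473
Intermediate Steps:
z(E) = -⅔ + 1/(57 + E)
z(-14)*(-8) = ((-111 - 2*(-14))/(3*(57 - 14)))*(-8) = ((⅓)*(-111 + 28)/43)*(-8) = ((⅓)*(1/43)*(-83))*(-8) = -83/129*(-8) = 664/129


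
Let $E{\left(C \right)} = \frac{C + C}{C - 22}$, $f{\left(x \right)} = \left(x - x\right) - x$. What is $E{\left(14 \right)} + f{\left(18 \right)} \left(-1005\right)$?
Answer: $\frac{36173}{2} \approx 18087.0$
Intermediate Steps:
$f{\left(x \right)} = - x$ ($f{\left(x \right)} = 0 - x = - x$)
$E{\left(C \right)} = \frac{2 C}{-22 + C}$
$E{\left(14 \right)} + f{\left(18 \right)} \left(-1005\right) = 2 \cdot 14 \frac{1}{-22 + 14} + \left(-1\right) 18 \left(-1005\right) = 2 \cdot 14 \frac{1}{-8} - -18090 = 2 \cdot 14 \left(- \frac{1}{8}\right) + 18090 = - \frac{7}{2} + 18090 = \frac{36173}{2}$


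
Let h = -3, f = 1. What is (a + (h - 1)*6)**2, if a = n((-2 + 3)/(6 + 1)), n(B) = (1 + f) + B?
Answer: 23409/49 ≈ 477.73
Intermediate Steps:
n(B) = 2 + B (n(B) = (1 + 1) + B = 2 + B)
a = 15/7 (a = 2 + (-2 + 3)/(6 + 1) = 2 + 1/7 = 15/7 ≈ 2.1429)
(a + (h - 1)*6)**2 = (15/7 + (-3 - 1)*6)**2 = (15/7 - 4*6)**2 = (15/7 - 24)**2 = (-153/7)**2 = 23409/49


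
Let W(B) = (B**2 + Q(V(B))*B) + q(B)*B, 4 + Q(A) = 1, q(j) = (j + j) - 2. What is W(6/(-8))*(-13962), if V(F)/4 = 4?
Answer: -607347/8 ≈ -75918.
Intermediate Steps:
q(j) = -2 + 2*j (q(j) = 2*j - 2 = -2 + 2*j)
V(F) = 16 (V(F) = 4*4 = 16)
Q(A) = -3 (Q(A) = -4 + 1 = -3)
W(B) = B**2 - 3*B + B*(-2 + 2*B) (W(B) = (B**2 - 3*B) + (-2 + 2*B)*B = (B**2 - 3*B) + B*(-2 + 2*B) = B**2 - 3*B + B*(-2 + 2*B))
W(6/(-8))*(-13962) = ((6/(-8))*(-5 + 3*(6/(-8))))*(-13962) = ((6*(-1/8))*(-5 + 3*(6*(-1/8))))*(-13962) = -3*(-5 + 3*(-3/4))/4*(-13962) = -3*(-5 - 9/4)/4*(-13962) = -3/4*(-29/4)*(-13962) = (87/16)*(-13962) = -607347/8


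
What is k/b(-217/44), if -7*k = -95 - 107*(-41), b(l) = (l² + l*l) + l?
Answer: -4154656/296205 ≈ -14.026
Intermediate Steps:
b(l) = l + 2*l² (b(l) = (l² + l²) + l = 2*l² + l = l + 2*l²)
k = -4292/7 (k = -(-95 - 107*(-41))/7 = -(-95 + 4387)/7 = -⅐*4292 = -4292/7 ≈ -613.14)
k/b(-217/44) = -4292*(-44/(217*(1 + 2*(-217/44))))/7 = -4292*(-44/(217*(1 - 217/22)))/7 = -4292/(7*((-217/44*(-195/22)))) = -4292/(7*42315/968) = -4292/7*968/42315 = -4154656/296205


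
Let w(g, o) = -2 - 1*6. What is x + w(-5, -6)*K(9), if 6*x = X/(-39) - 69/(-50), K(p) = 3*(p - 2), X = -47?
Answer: -1960559/11700 ≈ -167.57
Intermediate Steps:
w(g, o) = -8 (w(g, o) = -2 - 6 = -8)
K(p) = -6 + 3*p (K(p) = 3*(-2 + p) = -6 + 3*p)
x = 5041/11700 (x = (-47/(-39) - 69/(-50))/6 = (-47*(-1/39) - 69*(-1/50))/6 = (47/39 + 69/50)/6 = (⅙)*(5041/1950) = 5041/11700 ≈ 0.43085)
x + w(-5, -6)*K(9) = 5041/11700 - 8*(-6 + 3*9) = 5041/11700 - 8*(-6 + 27) = 5041/11700 - 8*21 = 5041/11700 - 168 = -1960559/11700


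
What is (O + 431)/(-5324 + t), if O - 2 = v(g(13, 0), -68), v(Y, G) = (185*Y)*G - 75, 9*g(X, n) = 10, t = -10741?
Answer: 122578/144585 ≈ 0.84779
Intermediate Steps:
g(X, n) = 10/9 (g(X, n) = (⅑)*10 = 10/9)
v(Y, G) = -75 + 185*G*Y (v(Y, G) = 185*G*Y - 75 = -75 + 185*G*Y)
O = -126457/9 (O = 2 + (-75 + 185*(-68)*(10/9)) = 2 + (-75 - 125800/9) = 2 - 126475/9 = -126457/9 ≈ -14051.)
(O + 431)/(-5324 + t) = (-126457/9 + 431)/(-5324 - 10741) = -122578/9/(-16065) = -122578/9*(-1/16065) = 122578/144585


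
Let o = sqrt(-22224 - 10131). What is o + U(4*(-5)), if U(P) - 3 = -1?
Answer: 2 + 3*I*sqrt(3595) ≈ 2.0 + 179.88*I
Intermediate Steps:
U(P) = 2 (U(P) = 3 - 1 = 2)
o = 3*I*sqrt(3595) (o = sqrt(-32355) = 3*I*sqrt(3595) ≈ 179.88*I)
o + U(4*(-5)) = 3*I*sqrt(3595) + 2 = 2 + 3*I*sqrt(3595)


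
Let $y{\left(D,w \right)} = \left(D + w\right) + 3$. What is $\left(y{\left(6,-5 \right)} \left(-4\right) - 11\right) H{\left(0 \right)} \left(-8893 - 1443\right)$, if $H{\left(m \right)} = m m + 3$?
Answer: $837216$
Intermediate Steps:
$y{\left(D,w \right)} = 3 + D + w$
$H{\left(m \right)} = 3 + m^{2}$ ($H{\left(m \right)} = m^{2} + 3 = 3 + m^{2}$)
$\left(y{\left(6,-5 \right)} \left(-4\right) - 11\right) H{\left(0 \right)} \left(-8893 - 1443\right) = \left(\left(3 + 6 - 5\right) \left(-4\right) - 11\right) \left(3 + 0^{2}\right) \left(-8893 - 1443\right) = \left(4 \left(-4\right) - 11\right) \left(3 + 0\right) \left(-8893 - 1443\right) = \left(-16 - 11\right) 3 \left(-10336\right) = \left(-27\right) 3 \left(-10336\right) = \left(-81\right) \left(-10336\right) = 837216$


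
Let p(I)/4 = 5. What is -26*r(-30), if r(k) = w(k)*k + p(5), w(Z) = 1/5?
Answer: -364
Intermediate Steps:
p(I) = 20 (p(I) = 4*5 = 20)
w(Z) = ⅕
r(k) = 20 + k/5 (r(k) = k/5 + 20 = 20 + k/5)
-26*r(-30) = -26*(20 + (⅕)*(-30)) = -26*(20 - 6) = -26*14 = -364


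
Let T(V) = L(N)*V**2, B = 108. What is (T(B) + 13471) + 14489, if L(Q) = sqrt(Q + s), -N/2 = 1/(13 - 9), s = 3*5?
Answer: 27960 + 5832*sqrt(58) ≈ 72375.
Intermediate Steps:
s = 15
N = -1/2 (N = -2/(13 - 9) = -2/4 = -2*1/4 = -1/2 ≈ -0.50000)
L(Q) = sqrt(15 + Q) (L(Q) = sqrt(Q + 15) = sqrt(15 + Q))
T(V) = sqrt(58)*V**2/2 (T(V) = sqrt(15 - 1/2)*V**2 = sqrt(29/2)*V**2 = (sqrt(58)/2)*V**2 = sqrt(58)*V**2/2)
(T(B) + 13471) + 14489 = ((1/2)*sqrt(58)*108**2 + 13471) + 14489 = ((1/2)*sqrt(58)*11664 + 13471) + 14489 = (5832*sqrt(58) + 13471) + 14489 = (13471 + 5832*sqrt(58)) + 14489 = 27960 + 5832*sqrt(58)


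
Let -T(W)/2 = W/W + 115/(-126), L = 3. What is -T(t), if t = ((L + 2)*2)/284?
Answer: 11/63 ≈ 0.17460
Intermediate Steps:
t = 5/142 (t = ((3 + 2)*2)/284 = (5*2)*(1/284) = 10*(1/284) = 5/142 ≈ 0.035211)
T(W) = -11/63 (T(W) = -2*(W/W + 115/(-126)) = -2*(1 + 115*(-1/126)) = -2*(1 - 115/126) = -2*11/126 = -11/63)
-T(t) = -1*(-11/63) = 11/63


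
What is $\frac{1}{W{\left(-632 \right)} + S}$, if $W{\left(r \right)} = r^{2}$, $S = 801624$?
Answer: $\frac{1}{1201048} \approx 8.3261 \cdot 10^{-7}$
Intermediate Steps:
$\frac{1}{W{\left(-632 \right)} + S} = \frac{1}{\left(-632\right)^{2} + 801624} = \frac{1}{399424 + 801624} = \frac{1}{1201048}$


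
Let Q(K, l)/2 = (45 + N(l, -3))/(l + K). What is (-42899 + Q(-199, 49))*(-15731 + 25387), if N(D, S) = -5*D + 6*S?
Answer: -31065350792/75 ≈ -4.1420e+8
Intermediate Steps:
Q(K, l) = 2*(27 - 5*l)/(K + l) (Q(K, l) = 2*((45 + (-5*l + 6*(-3)))/(l + K)) = 2*((45 + (-5*l - 18))/(K + l)) = 2*((45 + (-18 - 5*l))/(K + l)) = 2*((27 - 5*l)/(K + l)) = 2*(27 - 5*l)/(K + l))
(-42899 + Q(-199, 49))*(-15731 + 25387) = (-42899 + 2*(27 - 5*49)/(-199 + 49))*(-15731 + 25387) = (-42899 + 2*(27 - 245)/(-150))*9656 = (-42899 + 2*(-1/150)*(-218))*9656 = (-42899 + 218/75)*9656 = -3217207/75*9656 = -31065350792/75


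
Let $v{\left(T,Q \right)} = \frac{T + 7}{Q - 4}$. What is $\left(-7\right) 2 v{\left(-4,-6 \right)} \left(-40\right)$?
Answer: $-168$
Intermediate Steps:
$v{\left(T,Q \right)} = \frac{7 + T}{-4 + Q}$
$\left(-7\right) 2 v{\left(-4,-6 \right)} \left(-40\right) = \left(-7\right) 2 \frac{7 - 4}{-4 - 6} \left(-40\right) = - 14 \frac{1}{-10} \cdot 3 \left(-40\right) = - 14 \left(\left(- \frac{1}{10}\right) 3\right) \left(-40\right) = \left(-14\right) \left(- \frac{3}{10}\right) \left(-40\right) = \frac{21}{5} \left(-40\right) = -168$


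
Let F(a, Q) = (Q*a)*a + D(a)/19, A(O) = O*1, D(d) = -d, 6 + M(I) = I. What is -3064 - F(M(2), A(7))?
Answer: -60348/19 ≈ -3176.2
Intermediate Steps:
M(I) = -6 + I
A(O) = O
F(a, Q) = -a/19 + Q*a² (F(a, Q) = (Q*a)*a - a/19 = Q*a² - a*(1/19) = Q*a² - a/19 = -a/19 + Q*a²)
-3064 - F(M(2), A(7)) = -3064 - (-6 + 2)*(-1/19 + 7*(-6 + 2)) = -3064 - (-4)*(-1/19 + 7*(-4)) = -3064 - (-4)*(-1/19 - 28) = -3064 - (-4)*(-533)/19 = -3064 - 1*2132/19 = -3064 - 2132/19 = -60348/19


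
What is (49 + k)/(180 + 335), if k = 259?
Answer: 308/515 ≈ 0.59806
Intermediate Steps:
(49 + k)/(180 + 335) = (49 + 259)/(180 + 335) = 308/515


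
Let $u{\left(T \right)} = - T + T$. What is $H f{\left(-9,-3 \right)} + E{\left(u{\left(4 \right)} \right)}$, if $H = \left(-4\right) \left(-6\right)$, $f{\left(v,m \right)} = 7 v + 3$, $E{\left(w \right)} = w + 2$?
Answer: $-1438$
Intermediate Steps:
$u{\left(T \right)} = 0$
$E{\left(w \right)} = 2 + w$
$f{\left(v,m \right)} = 3 + 7 v$
$H = 24$
$H f{\left(-9,-3 \right)} + E{\left(u{\left(4 \right)} \right)} = 24 \left(3 + 7 \left(-9\right)\right) + \left(2 + 0\right) = 24 \left(3 - 63\right) + 2 = 24 \left(-60\right) + 2 = -1440 + 2 = -1438$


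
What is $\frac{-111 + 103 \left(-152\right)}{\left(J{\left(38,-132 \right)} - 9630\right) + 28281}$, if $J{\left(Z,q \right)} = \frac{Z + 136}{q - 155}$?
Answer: $- \frac{4525129}{5352663} \approx -0.8454$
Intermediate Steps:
$J{\left(Z,q \right)} = \frac{136 + Z}{-155 + q}$
$\frac{-111 + 103 \left(-152\right)}{\left(J{\left(38,-132 \right)} - 9630\right) + 28281} = \frac{-111 + 103 \left(-152\right)}{\left(\frac{136 + 38}{-155 - 132} - 9630\right) + 28281} = \frac{-111 - 15656}{\left(\frac{1}{-287} \cdot 174 - 9630\right) + 28281} = - \frac{15767}{\left(\left(- \frac{1}{287}\right) 174 - 9630\right) + 28281} = - \frac{15767}{\left(- \frac{174}{287} - 9630\right) + 28281} = - \frac{15767}{- \frac{2763984}{287} + 28281} = - \frac{15767}{\frac{5352663}{287}} = \left(-15767\right) \frac{287}{5352663} = - \frac{4525129}{5352663}$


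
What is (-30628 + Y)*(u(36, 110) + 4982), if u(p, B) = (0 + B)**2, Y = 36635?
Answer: 102611574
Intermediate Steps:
u(p, B) = B**2
(-30628 + Y)*(u(36, 110) + 4982) = (-30628 + 36635)*(110**2 + 4982) = 6007*(12100 + 4982) = 6007*17082 = 102611574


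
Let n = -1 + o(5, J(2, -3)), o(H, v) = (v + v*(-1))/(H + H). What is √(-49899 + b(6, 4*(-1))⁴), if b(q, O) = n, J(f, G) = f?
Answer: I*√49898 ≈ 223.38*I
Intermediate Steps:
o(H, v) = 0 (o(H, v) = (v - v)/((2*H)) = 0*(1/(2*H)) = 0)
n = -1 (n = -1 + 0 = -1)
b(q, O) = -1
√(-49899 + b(6, 4*(-1))⁴) = √(-49899 + (-1)⁴) = √(-49899 + 1) = √(-49898) = I*√49898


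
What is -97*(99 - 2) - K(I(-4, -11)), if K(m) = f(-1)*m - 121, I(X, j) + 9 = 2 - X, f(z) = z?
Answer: -9291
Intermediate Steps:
I(X, j) = -7 - X (I(X, j) = -9 + (2 - X) = -7 - X)
K(m) = -121 - m (K(m) = -m - 121 = -121 - m)
-97*(99 - 2) - K(I(-4, -11)) = -97*(99 - 2) - (-121 - (-7 - 1*(-4))) = -97*97 - (-121 - (-7 + 4)) = -9409 - (-121 - 1*(-3)) = -9409 - (-121 + 3) = -9409 - 1*(-118) = -9409 + 118 = -9291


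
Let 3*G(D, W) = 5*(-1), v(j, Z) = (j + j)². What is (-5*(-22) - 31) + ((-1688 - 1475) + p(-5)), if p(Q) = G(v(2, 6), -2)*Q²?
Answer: -9377/3 ≈ -3125.7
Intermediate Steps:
v(j, Z) = 4*j² (v(j, Z) = (2*j)² = 4*j²)
G(D, W) = -5/3 (G(D, W) = (5*(-1))/3 = (⅓)*(-5) = -5/3)
p(Q) = -5*Q²/3
(-5*(-22) - 31) + ((-1688 - 1475) + p(-5)) = (-5*(-22) - 31) + ((-1688 - 1475) - 5/3*(-5)²) = (110 - 31) + (-3163 - 5/3*25) = 79 + (-3163 - 125/3) = 79 - 9614/3 = -9377/3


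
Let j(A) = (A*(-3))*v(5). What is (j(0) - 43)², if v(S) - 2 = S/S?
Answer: 1849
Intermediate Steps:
v(S) = 3 (v(S) = 2 + S/S = 2 + 1 = 3)
j(A) = -9*A (j(A) = (A*(-3))*3 = -3*A*3 = -9*A)
(j(0) - 43)² = (-9*0 - 43)² = (0 - 43)² = (-43)² = 1849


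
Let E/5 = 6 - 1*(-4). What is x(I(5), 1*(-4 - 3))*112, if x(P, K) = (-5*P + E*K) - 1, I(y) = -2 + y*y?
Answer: -52192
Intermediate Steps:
I(y) = -2 + y**2
E = 50 (E = 5*(6 - 1*(-4)) = 5*(6 + 4) = 5*10 = 50)
x(P, K) = -1 - 5*P + 50*K (x(P, K) = (-5*P + 50*K) - 1 = -1 - 5*P + 50*K)
x(I(5), 1*(-4 - 3))*112 = (-1 - 5*(-2 + 5**2) + 50*(1*(-4 - 3)))*112 = (-1 - 5*(-2 + 25) + 50*(1*(-7)))*112 = (-1 - 5*23 + 50*(-7))*112 = (-1 - 115 - 350)*112 = -466*112 = -52192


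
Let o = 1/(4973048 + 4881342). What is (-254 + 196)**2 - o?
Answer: 33150167959/9854390 ≈ 3364.0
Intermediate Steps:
o = 1/9854390 ≈ 1.0148e-7
(-254 + 196)**2 - o = (-254 + 196)**2 - 1*1/9854390 = (-58)**2 - 1/9854390 = 3364 - 1/9854390 = 33150167959/9854390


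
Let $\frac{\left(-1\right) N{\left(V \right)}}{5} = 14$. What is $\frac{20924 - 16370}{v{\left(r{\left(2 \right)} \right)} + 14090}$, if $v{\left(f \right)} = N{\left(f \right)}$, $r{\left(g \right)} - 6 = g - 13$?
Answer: $\frac{2277}{7010} \approx 0.32482$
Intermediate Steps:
$N{\left(V \right)} = -70$ ($N{\left(V \right)} = \left(-5\right) 14 = -70$)
$r{\left(g \right)} = -7 + g$ ($r{\left(g \right)} = 6 + \left(g - 13\right) = 6 + \left(-13 + g\right) = -7 + g$)
$v{\left(f \right)} = -70$
$\frac{20924 - 16370}{v{\left(r{\left(2 \right)} \right)} + 14090} = \frac{20924 - 16370}{-70 + 14090} = \frac{4554}{14020} = 4554 \cdot \frac{1}{14020} = \frac{2277}{7010}$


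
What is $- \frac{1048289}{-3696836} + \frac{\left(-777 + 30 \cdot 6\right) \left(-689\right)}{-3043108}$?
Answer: $\frac{47665201}{321204637} \approx 0.1484$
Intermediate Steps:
$- \frac{1048289}{-3696836} + \frac{\left(-777 + 30 \cdot 6\right) \left(-689\right)}{-3043108} = \left(-1048289\right) \left(- \frac{1}{3696836}\right) + \left(-777 + 180\right) \left(-689\right) \left(- \frac{1}{3043108}\right) = \frac{95299}{336076} + \left(-597\right) \left(-689\right) \left(- \frac{1}{3043108}\right) = \frac{95299}{336076} + 411333 \left(- \frac{1}{3043108}\right) = \frac{95299}{336076} - \frac{2067}{15292} = \frac{47665201}{321204637}$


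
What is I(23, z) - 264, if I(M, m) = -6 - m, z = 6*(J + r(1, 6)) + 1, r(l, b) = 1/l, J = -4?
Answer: -253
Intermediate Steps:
z = -17 (z = 6*(-4 + 1/1) + 1 = 6*(-4 + 1) + 1 = 6*(-3) + 1 = -18 + 1 = -17)
I(23, z) - 264 = (-6 - 1*(-17)) - 264 = (-6 + 17) - 264 = 11 - 264 = -253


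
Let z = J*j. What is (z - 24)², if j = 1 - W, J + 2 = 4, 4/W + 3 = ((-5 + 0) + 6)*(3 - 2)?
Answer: 324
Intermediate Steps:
W = -2 (W = 4/(-3 + ((-5 + 0) + 6)*(3 - 2)) = 4/(-3 + (-5 + 6)*1) = 4/(-3 + 1*1) = 4/(-3 + 1) = 4/(-2) = 4*(-½) = -2)
J = 2 (J = -2 + 4 = 2)
j = 3 (j = 1 - 1*(-2) = 1 + 2 = 3)
z = 6 (z = 2*3 = 6)
(z - 24)² = (6 - 24)² = (-18)² = 324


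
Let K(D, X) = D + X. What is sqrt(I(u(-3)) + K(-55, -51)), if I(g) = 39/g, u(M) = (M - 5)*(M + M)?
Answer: 3*I*sqrt(187)/4 ≈ 10.256*I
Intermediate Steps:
u(M) = 2*M*(-5 + M) (u(M) = (-5 + M)*(2*M) = 2*M*(-5 + M))
sqrt(I(u(-3)) + K(-55, -51)) = sqrt(39/((2*(-3)*(-5 - 3))) + (-55 - 51)) = sqrt(39/((2*(-3)*(-8))) - 106) = sqrt(39/48 - 106) = sqrt(39*(1/48) - 106) = sqrt(13/16 - 106) = sqrt(-1683/16) = 3*I*sqrt(187)/4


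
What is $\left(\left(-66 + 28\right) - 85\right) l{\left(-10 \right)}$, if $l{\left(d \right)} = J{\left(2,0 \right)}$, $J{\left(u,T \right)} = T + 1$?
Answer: $-123$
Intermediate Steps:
$J{\left(u,T \right)} = 1 + T$
$l{\left(d \right)} = 1$ ($l{\left(d \right)} = 1 + 0 = 1$)
$\left(\left(-66 + 28\right) - 85\right) l{\left(-10 \right)} = \left(\left(-66 + 28\right) - 85\right) 1 = \left(-38 - 85\right) 1 = \left(-123\right) 1 = -123$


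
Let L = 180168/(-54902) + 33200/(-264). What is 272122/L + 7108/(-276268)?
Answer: -8512980902480768/4036773522137 ≈ -2108.9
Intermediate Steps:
L = -116894422/905883 (L = 180168*(-1/54902) + 33200*(-1/264) = -90084/27451 - 4150/33 = -116894422/905883 ≈ -129.04)
272122/L + 7108/(-276268) = 272122/(-116894422/905883) + 7108/(-276268) = 272122*(-905883/116894422) + 7108*(-1/276268) = -123255346863/58447211 - 1777/69067 = -8512980902480768/4036773522137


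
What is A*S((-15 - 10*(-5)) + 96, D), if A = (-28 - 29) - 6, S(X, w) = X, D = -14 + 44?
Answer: -8253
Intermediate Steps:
D = 30
A = -63 (A = -57 - 6 = -63)
A*S((-15 - 10*(-5)) + 96, D) = -63*((-15 - 10*(-5)) + 96) = -63*((-15 + 50) + 96) = -63*(35 + 96) = -63*131 = -8253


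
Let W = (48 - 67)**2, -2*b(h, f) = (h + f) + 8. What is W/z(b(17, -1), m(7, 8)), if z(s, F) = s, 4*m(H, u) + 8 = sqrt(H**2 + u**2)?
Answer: -361/12 ≈ -30.083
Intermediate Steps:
m(H, u) = -2 + sqrt(H**2 + u**2)/4
b(h, f) = -4 - f/2 - h/2 (b(h, f) = -((h + f) + 8)/2 = -((f + h) + 8)/2 = -(8 + f + h)/2 = -4 - f/2 - h/2)
W = 361 (W = (-19)**2 = 361)
W/z(b(17, -1), m(7, 8)) = 361/(-4 - 1/2*(-1) - 1/2*17) = 361/(-4 + 1/2 - 17/2) = 361/(-12) = 361*(-1/12) = -361/12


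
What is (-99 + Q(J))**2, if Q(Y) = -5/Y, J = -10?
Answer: 38809/4 ≈ 9702.3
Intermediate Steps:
(-99 + Q(J))**2 = (-99 - 5/(-10))**2 = (-99 - 5*(-1/10))**2 = (-99 + 1/2)**2 = (-197/2)**2 = 38809/4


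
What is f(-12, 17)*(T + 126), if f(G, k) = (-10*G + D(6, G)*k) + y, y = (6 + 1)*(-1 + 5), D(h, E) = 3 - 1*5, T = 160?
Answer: 32604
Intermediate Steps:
D(h, E) = -2 (D(h, E) = 3 - 5 = -2)
y = 28 (y = 7*4 = 28)
f(G, k) = 28 - 10*G - 2*k (f(G, k) = (-10*G - 2*k) + 28 = 28 - 10*G - 2*k)
f(-12, 17)*(T + 126) = (28 - 10*(-12) - 2*17)*(160 + 126) = (28 + 120 - 34)*286 = 114*286 = 32604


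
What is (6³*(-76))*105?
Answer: -1723680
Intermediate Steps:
(6³*(-76))*105 = (216*(-76))*105 = -16416*105 = -1723680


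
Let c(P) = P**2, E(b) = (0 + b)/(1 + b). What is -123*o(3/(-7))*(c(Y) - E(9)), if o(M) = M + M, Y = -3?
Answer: 29889/35 ≈ 853.97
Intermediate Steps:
E(b) = b/(1 + b)
o(M) = 2*M
-123*o(3/(-7))*(c(Y) - E(9)) = -123*2*(3/(-7))*((-3)**2 - 9/(1 + 9)) = -123*2*(3*(-1/7))*(9 - 9/10) = -123*2*(-3/7)*(9 - 9/10) = -(-738)*(9 - 1*9/10)/7 = -(-738)*(9 - 9/10)/7 = -(-738)*81/(7*10) = -123*(-243/35) = 29889/35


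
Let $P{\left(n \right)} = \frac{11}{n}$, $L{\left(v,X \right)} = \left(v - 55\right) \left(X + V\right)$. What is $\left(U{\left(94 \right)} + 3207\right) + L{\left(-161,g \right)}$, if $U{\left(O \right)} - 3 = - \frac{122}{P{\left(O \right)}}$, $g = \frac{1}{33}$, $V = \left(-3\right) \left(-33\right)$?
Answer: $- \frac{211454}{11} \approx -19223.0$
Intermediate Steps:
$V = 99$
$g = \frac{1}{33} \approx 0.030303$
$L{\left(v,X \right)} = \left(-55 + v\right) \left(99 + X\right)$ ($L{\left(v,X \right)} = \left(v - 55\right) \left(X + 99\right) = \left(-55 + v\right) \left(99 + X\right)$)
$U{\left(O \right)} = 3 - \frac{122 O}{11}$ ($U{\left(O \right)} = 3 - \frac{122}{11 \frac{1}{O}} = 3 - 122 \frac{O}{11} = 3 - \frac{122 O}{11}$)
$\left(U{\left(94 \right)} + 3207\right) + L{\left(-161,g \right)} = \left(\left(3 - \frac{11468}{11}\right) + 3207\right) + \left(-5445 - \frac{5}{3} + 99 \left(-161\right) + \frac{1}{33} \left(-161\right)\right) = \left(\left(3 - \frac{11468}{11}\right) + 3207\right) - \frac{235296}{11} = \left(- \frac{11435}{11} + 3207\right) - \frac{235296}{11} = \frac{23842}{11} - \frac{235296}{11} = - \frac{211454}{11}$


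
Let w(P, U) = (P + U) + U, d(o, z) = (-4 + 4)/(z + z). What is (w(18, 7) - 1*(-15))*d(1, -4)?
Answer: 0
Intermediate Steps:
d(o, z) = 0 (d(o, z) = 0/((2*z)) = 0*(1/(2*z)) = 0)
w(P, U) = P + 2*U
(w(18, 7) - 1*(-15))*d(1, -4) = ((18 + 2*7) - 1*(-15))*0 = ((18 + 14) + 15)*0 = (32 + 15)*0 = 47*0 = 0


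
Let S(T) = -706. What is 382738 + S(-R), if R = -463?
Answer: 382032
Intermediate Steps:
382738 + S(-R) = 382738 - 706 = 382032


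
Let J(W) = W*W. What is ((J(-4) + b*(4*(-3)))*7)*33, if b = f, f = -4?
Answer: 14784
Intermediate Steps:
J(W) = W²
b = -4
((J(-4) + b*(4*(-3)))*7)*33 = (((-4)² - 16*(-3))*7)*33 = ((16 - 4*(-12))*7)*33 = ((16 + 48)*7)*33 = (64*7)*33 = 448*33 = 14784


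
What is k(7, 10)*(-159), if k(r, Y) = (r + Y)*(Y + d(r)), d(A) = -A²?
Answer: 105417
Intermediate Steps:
k(r, Y) = (Y + r)*(Y - r²) (k(r, Y) = (r + Y)*(Y - r²) = (Y + r)*(Y - r²))
k(7, 10)*(-159) = (10² - 1*7³ + 10*7 - 1*10*7²)*(-159) = (100 - 1*343 + 70 - 1*10*49)*(-159) = (100 - 343 + 70 - 490)*(-159) = -663*(-159) = 105417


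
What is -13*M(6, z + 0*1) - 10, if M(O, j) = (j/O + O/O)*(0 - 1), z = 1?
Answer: 31/6 ≈ 5.1667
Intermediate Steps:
M(O, j) = -1 - j/O (M(O, j) = (j/O + 1)*(-1) = (1 + j/O)*(-1) = -1 - j/O)
-13*M(6, z + 0*1) - 10 = -13*(-1*6 - (1 + 0*1))/6 - 10 = -13*(-6 - (1 + 0))/6 - 10 = -13*(-6 - 1*1)/6 - 10 = -13*(-6 - 1)/6 - 10 = -13*(-7)/6 - 10 = -13*(-7/6) - 10 = 91/6 - 10 = 31/6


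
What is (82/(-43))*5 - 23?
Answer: -1399/43 ≈ -32.535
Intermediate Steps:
(82/(-43))*5 - 23 = (82*(-1/43))*5 - 23 = -82/43*5 - 23 = -410/43 - 23 = -1399/43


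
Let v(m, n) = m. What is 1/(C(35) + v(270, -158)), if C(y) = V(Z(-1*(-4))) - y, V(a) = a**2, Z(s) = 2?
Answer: 1/239 ≈ 0.0041841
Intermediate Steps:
C(y) = 4 - y (C(y) = 2**2 - y = 4 - y)
1/(C(35) + v(270, -158)) = 1/((4 - 1*35) + 270) = 1/((4 - 35) + 270) = 1/(-31 + 270) = 1/239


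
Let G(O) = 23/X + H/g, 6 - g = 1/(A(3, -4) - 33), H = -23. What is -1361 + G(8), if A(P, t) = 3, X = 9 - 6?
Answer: -736930/543 ≈ -1357.1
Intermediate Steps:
X = 3
g = 181/30 (g = 6 - 1/(3 - 33) = 6 - 1/(-30) = 6 - 1*(-1/30) = 6 + 1/30 = 181/30 ≈ 6.0333)
G(O) = 2093/543 (G(O) = 23/3 - 23/181/30 = 23*(⅓) - 23*30/181 = 23/3 - 690/181 = 2093/543)
-1361 + G(8) = -1361 + 2093/543 = -736930/543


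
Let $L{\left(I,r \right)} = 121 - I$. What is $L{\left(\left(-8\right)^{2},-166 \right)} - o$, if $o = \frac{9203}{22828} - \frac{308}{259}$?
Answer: $\frac{48808173}{844636} \approx 57.786$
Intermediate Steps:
$o = - \frac{663921}{844636}$ ($o = 9203 \cdot \frac{1}{22828} - \frac{44}{37} = \frac{9203}{22828} - \frac{44}{37} = - \frac{663921}{844636} \approx -0.78604$)
$L{\left(\left(-8\right)^{2},-166 \right)} - o = \left(121 - \left(-8\right)^{2}\right) - - \frac{663921}{844636} = \left(121 - 64\right) + \frac{663921}{844636} = 57 + \frac{663921}{844636} = \frac{48808173}{844636}$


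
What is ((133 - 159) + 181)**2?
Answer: 24025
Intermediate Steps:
((133 - 159) + 181)**2 = (-26 + 181)**2 = 155**2 = 24025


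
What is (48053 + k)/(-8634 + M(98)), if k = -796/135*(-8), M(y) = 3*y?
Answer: -6493523/1125900 ≈ -5.7674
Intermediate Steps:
k = 6368/135 (k = -796*1/135*(-8) = -796/135*(-8) = 6368/135 ≈ 47.170)
(48053 + k)/(-8634 + M(98)) = (48053 + 6368/135)/(-8634 + 3*98) = 6493523/(135*(-8634 + 294)) = (6493523/135)/(-8340) = (6493523/135)*(-1/8340) = -6493523/1125900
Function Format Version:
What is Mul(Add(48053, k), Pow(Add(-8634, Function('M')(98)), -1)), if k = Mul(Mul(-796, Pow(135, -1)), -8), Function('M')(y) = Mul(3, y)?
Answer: Rational(-6493523, 1125900) ≈ -5.7674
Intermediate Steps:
k = Rational(6368, 135) (k = Mul(Mul(-796, Rational(1, 135)), -8) = Mul(Rational(-796, 135), -8) = Rational(6368, 135) ≈ 47.170)
Mul(Add(48053, k), Pow(Add(-8634, Function('M')(98)), -1)) = Mul(Add(48053, Rational(6368, 135)), Pow(Add(-8634, Mul(3, 98)), -1)) = Mul(Rational(6493523, 135), Pow(Add(-8634, 294), -1)) = Mul(Rational(6493523, 135), Pow(-8340, -1)) = Mul(Rational(6493523, 135), Rational(-1, 8340)) = Rational(-6493523, 1125900)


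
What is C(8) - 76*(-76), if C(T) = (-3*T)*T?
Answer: 5584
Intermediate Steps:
C(T) = -3*T**2
C(8) - 76*(-76) = -3*8**2 - 76*(-76) = -3*64 + 5776 = -192 + 5776 = 5584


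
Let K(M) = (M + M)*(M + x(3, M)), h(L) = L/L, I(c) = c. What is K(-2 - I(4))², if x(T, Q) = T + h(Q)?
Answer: 576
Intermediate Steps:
h(L) = 1
x(T, Q) = 1 + T (x(T, Q) = T + 1 = 1 + T)
K(M) = 2*M*(4 + M) (K(M) = (M + M)*(M + (1 + 3)) = (2*M)*(M + 4) = (2*M)*(4 + M) = 2*M*(4 + M))
K(-2 - I(4))² = (2*(-2 - 1*4)*(4 + (-2 - 1*4)))² = (2*(-2 - 4)*(4 + (-2 - 4)))² = (2*(-6)*(4 - 6))² = (2*(-6)*(-2))² = 24² = 576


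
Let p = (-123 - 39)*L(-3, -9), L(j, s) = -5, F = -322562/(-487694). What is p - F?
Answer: 197354789/243847 ≈ 809.34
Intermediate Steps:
F = 161281/243847 (F = -322562*(-1/487694) = 161281/243847 ≈ 0.66140)
p = 810 (p = (-123 - 39)*(-5) = -162*(-5) = 810)
p - F = 810 - 1*161281/243847 = 810 - 161281/243847 = 197354789/243847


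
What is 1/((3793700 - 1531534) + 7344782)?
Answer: 1/9606948 ≈ 1.0409e-7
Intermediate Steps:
1/((3793700 - 1531534) + 7344782) = 1/(2262166 + 7344782) = 1/9606948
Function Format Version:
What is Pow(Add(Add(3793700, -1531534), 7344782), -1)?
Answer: Rational(1, 9606948) ≈ 1.0409e-7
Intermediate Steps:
Pow(Add(Add(3793700, -1531534), 7344782), -1) = Pow(Add(2262166, 7344782), -1) = Pow(9606948, -1) = Rational(1, 9606948)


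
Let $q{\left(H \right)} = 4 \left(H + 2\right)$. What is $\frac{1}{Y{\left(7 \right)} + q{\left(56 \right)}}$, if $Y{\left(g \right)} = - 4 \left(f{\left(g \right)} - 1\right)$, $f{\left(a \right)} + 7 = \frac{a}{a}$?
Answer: $\frac{1}{260} \approx 0.0038462$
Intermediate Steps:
$q{\left(H \right)} = 8 + 4 H$ ($q{\left(H \right)} = 4 \left(2 + H\right) = 8 + 4 H$)
$f{\left(a \right)} = -6$ ($f{\left(a \right)} = -7 + \frac{a}{a} = -7 + 1 = -6$)
$Y{\left(g \right)} = 28$ ($Y{\left(g \right)} = - 4 \left(-6 - 1\right) = \left(-4\right) \left(-7\right) = 28$)
$\frac{1}{Y{\left(7 \right)} + q{\left(56 \right)}} = \frac{1}{28 + \left(8 + 4 \cdot 56\right)} = \frac{1}{28 + \left(8 + 224\right)} = \frac{1}{28 + 232} = \frac{1}{260}$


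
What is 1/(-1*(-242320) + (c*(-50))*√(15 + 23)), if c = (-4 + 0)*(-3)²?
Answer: 3029/732448280 - 9*√38/292979312 ≈ 3.9461e-6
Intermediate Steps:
c = -36 (c = -4*9 = -36)
1/(-1*(-242320) + (c*(-50))*√(15 + 23)) = 1/(-1*(-242320) + (-36*(-50))*√(15 + 23)) = 1/(242320 + 1800*√38)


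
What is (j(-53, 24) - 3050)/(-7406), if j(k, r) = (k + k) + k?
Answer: 3209/7406 ≈ 0.43330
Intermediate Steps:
j(k, r) = 3*k (j(k, r) = 2*k + k = 3*k)
(j(-53, 24) - 3050)/(-7406) = (3*(-53) - 3050)/(-7406) = (-159 - 3050)*(-1/7406) = -3209*(-1/7406) = 3209/7406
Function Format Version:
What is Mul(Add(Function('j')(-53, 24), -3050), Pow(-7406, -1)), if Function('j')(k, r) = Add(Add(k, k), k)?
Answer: Rational(3209, 7406) ≈ 0.43330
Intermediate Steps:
Function('j')(k, r) = Mul(3, k) (Function('j')(k, r) = Add(Mul(2, k), k) = Mul(3, k))
Mul(Add(Function('j')(-53, 24), -3050), Pow(-7406, -1)) = Mul(Add(Mul(3, -53), -3050), Pow(-7406, -1)) = Mul(Add(-159, -3050), Rational(-1, 7406)) = Mul(-3209, Rational(-1, 7406)) = Rational(3209, 7406)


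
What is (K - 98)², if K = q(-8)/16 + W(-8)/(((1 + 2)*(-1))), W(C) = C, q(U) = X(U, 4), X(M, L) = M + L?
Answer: 1315609/144 ≈ 9136.2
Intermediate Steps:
X(M, L) = L + M
q(U) = 4 + U
K = 29/12 (K = (4 - 8)/16 - 8*(-1/(1 + 2)) = -4*1/16 - 8/(3*(-1)) = -¼ - 8/(-3) = -¼ - 8*(-⅓) = -¼ + 8/3 = 29/12 ≈ 2.4167)
(K - 98)² = (29/12 - 98)² = (-1147/12)² = 1315609/144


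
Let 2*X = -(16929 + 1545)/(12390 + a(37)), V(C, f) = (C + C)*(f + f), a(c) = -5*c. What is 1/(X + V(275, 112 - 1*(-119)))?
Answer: 12205/3101281263 ≈ 3.9355e-6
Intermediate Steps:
V(C, f) = 4*C*f (V(C, f) = (2*C)*(2*f) = 4*C*f)
X = -9237/12205 (X = (-(16929 + 1545)/(12390 - 5*37))/2 = (-18474/(12390 - 185))/2 = (-18474/12205)/2 = (-1*18474/12205)/2 = (½)*(-18474/12205) = -9237/12205 ≈ -0.75682)
1/(X + V(275, 112 - 1*(-119))) = 1/(-9237/12205 + 4*275*(112 - 1*(-119))) = 1/(-9237/12205 + 4*275*(112 + 119)) = 1/(-9237/12205 + 4*275*231) = 1/(-9237/12205 + 254100) = 1/(3101281263/12205) = 12205/3101281263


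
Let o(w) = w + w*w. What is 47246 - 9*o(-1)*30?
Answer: 47246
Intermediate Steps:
o(w) = w + w**2
47246 - 9*o(-1)*30 = 47246 - 9*(-(1 - 1))*30 = 47246 - 9*(-1*0)*30 = 47246 - 9*0*30 = 47246 - 0*30 = 47246 - 1*0 = 47246 + 0 = 47246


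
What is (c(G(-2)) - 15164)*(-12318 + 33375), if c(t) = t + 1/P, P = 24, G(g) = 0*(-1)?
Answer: -2554459765/8 ≈ -3.1931e+8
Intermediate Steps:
G(g) = 0
c(t) = 1/24 + t (c(t) = t + 1/24 = 1/24 + t)
(c(G(-2)) - 15164)*(-12318 + 33375) = ((1/24 + 0) - 15164)*(-12318 + 33375) = (1/24 - 15164)*21057 = -363935/24*21057 = -2554459765/8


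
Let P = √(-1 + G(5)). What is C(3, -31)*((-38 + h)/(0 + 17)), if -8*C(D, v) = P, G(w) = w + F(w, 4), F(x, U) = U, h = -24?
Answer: 31*√2/34 ≈ 1.2894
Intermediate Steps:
G(w) = 4 + w (G(w) = w + 4 = 4 + w)
P = 2*√2 (P = √(-1 + (4 + 5)) = √(-1 + 9) = √8 = 2*√2 ≈ 2.8284)
C(D, v) = -√2/4
C(3, -31)*((-38 + h)/(0 + 17)) = (-√2/4)*((-38 - 24)/(0 + 17)) = (-√2/4)*(-62/17) = (-√2/4)*(-62*1/17) = -√2/4*(-62/17) = 31*√2/34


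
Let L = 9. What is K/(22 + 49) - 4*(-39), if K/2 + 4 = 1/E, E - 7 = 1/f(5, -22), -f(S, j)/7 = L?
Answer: 2435023/15620 ≈ 155.89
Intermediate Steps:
f(S, j) = -63 (f(S, j) = -7*9 = -63)
E = 440/63 (E = 7 + 1/(-63) = 7 - 1/63 = 440/63 ≈ 6.9841)
K = -1697/220 (K = -8 + 2/(440/63) = -8 + 2*(63/440) = -8 + 63/220 = -1697/220 ≈ -7.7136)
K/(22 + 49) - 4*(-39) = -1697/(220*(22 + 49)) - 4*(-39) = -1697/220/71 + 156 = -1697/220*1/71 + 156 = -1697/15620 + 156 = 2435023/15620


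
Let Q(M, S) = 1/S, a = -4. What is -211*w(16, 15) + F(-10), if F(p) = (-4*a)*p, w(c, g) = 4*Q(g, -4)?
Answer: 51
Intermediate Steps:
w(c, g) = -1 (w(c, g) = 4/(-4) = 4*(-¼) = -1)
F(p) = 16*p (F(p) = (-4*(-4))*p = 16*p)
-211*w(16, 15) + F(-10) = -211*(-1) + 16*(-10) = 211 - 160 = 51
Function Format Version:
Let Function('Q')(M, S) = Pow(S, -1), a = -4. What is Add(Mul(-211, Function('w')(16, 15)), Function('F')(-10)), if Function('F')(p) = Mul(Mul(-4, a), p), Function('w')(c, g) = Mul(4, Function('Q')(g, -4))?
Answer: 51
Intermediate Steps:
Function('w')(c, g) = -1 (Function('w')(c, g) = Mul(4, Pow(-4, -1)) = Mul(4, Rational(-1, 4)) = -1)
Function('F')(p) = Mul(16, p) (Function('F')(p) = Mul(Mul(-4, -4), p) = Mul(16, p))
Add(Mul(-211, Function('w')(16, 15)), Function('F')(-10)) = Add(Mul(-211, -1), Mul(16, -10)) = Add(211, -160) = 51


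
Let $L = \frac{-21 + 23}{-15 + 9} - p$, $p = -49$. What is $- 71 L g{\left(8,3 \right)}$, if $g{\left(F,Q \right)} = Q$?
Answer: $-10366$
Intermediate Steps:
$L = \frac{146}{3}$ ($L = \frac{-21 + 23}{-15 + 9} - -49 = \frac{2}{-6} + 49 = 2 \left(- \frac{1}{6}\right) + 49 = - \frac{1}{3} + 49 = \frac{146}{3} \approx 48.667$)
$- 71 L g{\left(8,3 \right)} = \left(-71\right) \frac{146}{3} \cdot 3 = \left(- \frac{10366}{3}\right) 3 = -10366$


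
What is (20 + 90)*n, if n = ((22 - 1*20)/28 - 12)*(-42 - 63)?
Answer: 137775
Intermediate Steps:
n = 2505/2 (n = ((22 - 20)*(1/28) - 12)*(-105) = (2*(1/28) - 12)*(-105) = (1/14 - 12)*(-105) = -167/14*(-105) = 2505/2 ≈ 1252.5)
(20 + 90)*n = (20 + 90)*(2505/2) = 110*(2505/2) = 137775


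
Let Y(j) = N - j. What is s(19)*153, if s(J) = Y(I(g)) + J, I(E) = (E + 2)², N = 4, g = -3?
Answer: 3366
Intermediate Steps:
I(E) = (2 + E)²
Y(j) = 4 - j
s(J) = 3 + J (s(J) = (4 - (2 - 3)²) + J = (4 - 1*(-1)²) + J = (4 - 1*1) + J = (4 - 1) + J = 3 + J)
s(19)*153 = (3 + 19)*153 = 22*153 = 3366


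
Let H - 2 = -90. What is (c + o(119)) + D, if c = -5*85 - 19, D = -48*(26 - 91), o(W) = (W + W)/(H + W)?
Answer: 83194/31 ≈ 2683.7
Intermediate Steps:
H = -88 (H = 2 - 90 = -88)
o(W) = 2*W/(-88 + W) (o(W) = (W + W)/(-88 + W) = (2*W)/(-88 + W) = 2*W/(-88 + W))
D = 3120 (D = -48*(-65) = 3120)
c = -444 (c = -425 - 19 = -444)
(c + o(119)) + D = (-444 + 2*119/(-88 + 119)) + 3120 = (-444 + 2*119/31) + 3120 = (-444 + 2*119*(1/31)) + 3120 = (-444 + 238/31) + 3120 = -13526/31 + 3120 = 83194/31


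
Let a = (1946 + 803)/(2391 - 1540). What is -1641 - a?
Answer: -1399240/851 ≈ -1644.2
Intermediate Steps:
a = 2749/851 ≈ 3.2303
-1641 - a = -1641 - 1*2749/851 = -1641 - 2749/851 = -1399240/851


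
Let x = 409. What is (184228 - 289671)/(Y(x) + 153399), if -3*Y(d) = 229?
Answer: -316329/459968 ≈ -0.68772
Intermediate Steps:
Y(d) = -229/3 (Y(d) = -⅓*229 = -229/3)
(184228 - 289671)/(Y(x) + 153399) = (184228 - 289671)/(-229/3 + 153399) = -105443/459968/3 = -105443*3/459968 = -316329/459968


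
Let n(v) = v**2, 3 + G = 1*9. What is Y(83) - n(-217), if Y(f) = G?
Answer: -47083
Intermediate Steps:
G = 6 (G = -3 + 1*9 = -3 + 9 = 6)
Y(f) = 6
Y(83) - n(-217) = 6 - 1*(-217)**2 = 6 - 1*47089 = 6 - 47089 = -47083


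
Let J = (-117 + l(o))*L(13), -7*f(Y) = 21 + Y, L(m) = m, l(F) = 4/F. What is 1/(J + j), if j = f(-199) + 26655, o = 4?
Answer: 7/176207 ≈ 3.9726e-5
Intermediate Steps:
f(Y) = -3 - Y/7 (f(Y) = -(21 + Y)/7 = -3 - Y/7)
j = 186763/7 (j = (-3 - 1/7*(-199)) + 26655 = (-3 + 199/7) + 26655 = 178/7 + 26655 = 186763/7 ≈ 26680.)
J = -1508 (J = (-117 + 4/4)*13 = (-117 + 4*(1/4))*13 = (-117 + 1)*13 = -116*13 = -1508)
1/(J + j) = 1/(-1508 + 186763/7) = 1/(176207/7) = 7/176207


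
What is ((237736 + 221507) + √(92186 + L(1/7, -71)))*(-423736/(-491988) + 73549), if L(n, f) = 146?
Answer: 1384833839306247/40999 + 18092824574*√23083/122997 ≈ 3.3800e+10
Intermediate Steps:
((237736 + 221507) + √(92186 + L(1/7, -71)))*(-423736/(-491988) + 73549) = ((237736 + 221507) + √(92186 + 146))*(-423736/(-491988) + 73549) = (459243 + √92332)*(-423736*(-1/491988) + 73549) = (459243 + 2*√23083)*(105934/122997 + 73549) = (459243 + 2*√23083)*(9046412287/122997) = 1384833839306247/40999 + 18092824574*√23083/122997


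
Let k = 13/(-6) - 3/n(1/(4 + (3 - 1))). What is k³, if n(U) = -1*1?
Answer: 125/216 ≈ 0.57870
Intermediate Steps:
n(U) = -1
k = ⅚ (k = 13/(-6) - 3/(-1) = 13*(-⅙) - 3*(-1) = -13/6 + 3 = ⅚ ≈ 0.83333)
k³ = (⅚)³ = 125/216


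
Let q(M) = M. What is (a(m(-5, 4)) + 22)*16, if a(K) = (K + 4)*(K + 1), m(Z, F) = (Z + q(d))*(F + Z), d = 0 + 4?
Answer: 512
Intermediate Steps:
d = 4
m(Z, F) = (4 + Z)*(F + Z) (m(Z, F) = (Z + 4)*(F + Z) = (4 + Z)*(F + Z))
a(K) = (1 + K)*(4 + K) (a(K) = (4 + K)*(1 + K) = (1 + K)*(4 + K))
(a(m(-5, 4)) + 22)*16 = ((4 + ((-5)² + 4*4 + 4*(-5) + 4*(-5))² + 5*((-5)² + 4*4 + 4*(-5) + 4*(-5))) + 22)*16 = ((4 + (25 + 16 - 20 - 20)² + 5*(25 + 16 - 20 - 20)) + 22)*16 = ((4 + 1² + 5*1) + 22)*16 = ((4 + 1 + 5) + 22)*16 = (10 + 22)*16 = 32*16 = 512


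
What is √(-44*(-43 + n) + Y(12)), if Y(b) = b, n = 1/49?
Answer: 2*√23313/7 ≈ 43.625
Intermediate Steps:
n = 1/49 ≈ 0.020408
√(-44*(-43 + n) + Y(12)) = √(-44*(-43 + 1/49) + 12) = √(-44*(-2106/49) + 12) = √(92664/49 + 12) = √(93252/49) = 2*√23313/7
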